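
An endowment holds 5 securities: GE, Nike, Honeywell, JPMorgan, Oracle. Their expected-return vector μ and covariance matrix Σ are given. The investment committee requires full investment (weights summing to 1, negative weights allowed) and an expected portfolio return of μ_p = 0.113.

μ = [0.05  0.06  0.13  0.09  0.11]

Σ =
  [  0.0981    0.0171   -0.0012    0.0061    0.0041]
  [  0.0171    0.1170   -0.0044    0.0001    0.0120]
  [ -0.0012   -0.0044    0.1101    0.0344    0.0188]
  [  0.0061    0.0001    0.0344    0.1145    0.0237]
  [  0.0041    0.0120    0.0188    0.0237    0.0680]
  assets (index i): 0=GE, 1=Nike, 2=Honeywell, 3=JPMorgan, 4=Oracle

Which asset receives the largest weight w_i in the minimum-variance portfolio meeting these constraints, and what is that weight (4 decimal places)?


Oracle (0.4807)

x=Σ⁻¹μ = [0.3920  0.3679  0.9209  0.2418  1.1902]
y=Σ⁻¹𝟙 = [8.4537  6.5484  6.4176  4.3298  9.7572]
a=μᵀx=0.314081  b=𝟙ᵀx=3.112853  c=𝟙ᵀy=35.506710  D=ac−b²=1.462118
λ₁=(c·0.113−b)/D = (35.506710·0.113−3.112853)/1.462118 = 0.615139
λ₂=(a−b·0.113)/D = (0.314081−3.112853·0.113)/1.462118 = -0.025765
w* = 0.615139·x + -0.025765·y:
  w_0 = 0.615139·0.3920 + -0.025765·8.4537 = 0.0234  (GE)
  w_1 = 0.615139·0.3679 + -0.025765·6.5484 = 0.0576  (Nike)
  w_2 = 0.615139·0.9209 + -0.025765·6.4176 = 0.4012  (Honeywell)
  w_3 = 0.615139·0.2418 + -0.025765·4.3298 = 0.0372  (JPMorgan)
  w_4 = 0.615139·1.1902 + -0.025765·9.7572 = 0.4807  (Oracle)
Σw_i=1.0000  μᵀw=0.1130
σ²=wᵀΣw=λ₁·μ_p+λ₂ = 0.615139·0.113 + -0.025765 = 0.043746 ≈ 0.0437


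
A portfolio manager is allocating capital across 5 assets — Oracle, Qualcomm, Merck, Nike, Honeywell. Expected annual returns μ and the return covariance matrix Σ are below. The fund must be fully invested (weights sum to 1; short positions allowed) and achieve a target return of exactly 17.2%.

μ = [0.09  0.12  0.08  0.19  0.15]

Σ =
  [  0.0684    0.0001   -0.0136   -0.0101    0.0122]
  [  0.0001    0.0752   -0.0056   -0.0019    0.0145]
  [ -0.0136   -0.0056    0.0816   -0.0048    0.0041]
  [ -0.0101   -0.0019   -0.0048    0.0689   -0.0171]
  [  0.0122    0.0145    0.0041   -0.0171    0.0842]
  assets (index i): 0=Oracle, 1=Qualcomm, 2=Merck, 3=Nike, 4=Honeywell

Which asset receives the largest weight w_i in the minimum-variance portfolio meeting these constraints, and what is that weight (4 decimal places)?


x=Σ⁻¹μ = [1.8030  1.4222  1.4954  3.6476  1.9433]
y=Σ⁻¹𝟙 = [19.3288  13.0942  17.1180  21.4689  10.3475]
a=μᵀx=1.437109  b=𝟙ᵀx=10.311545  c=𝟙ᵀy=81.357328  D=ac−b²=10.591385
λ₁=(c·0.172−b)/D = (81.357328·0.172−10.311545)/10.591385 = 0.347633
λ₂=(a−b·0.172)/D = (1.437109−10.311545·0.172)/10.591385 = -0.031769
w* = 0.347633·x + -0.031769·y:
  w_0 = 0.347633·1.8030 + -0.031769·19.3288 = 0.0127  (Oracle)
  w_1 = 0.347633·1.4222 + -0.031769·13.0942 = 0.0784  (Qualcomm)
  w_2 = 0.347633·1.4954 + -0.031769·17.1180 = -0.0240  (Merck)
  w_3 = 0.347633·3.6476 + -0.031769·21.4689 = 0.5860  (Nike)
  w_4 = 0.347633·1.9433 + -0.031769·10.3475 = 0.3468  (Honeywell)
Σw_i=1.0000  μᵀw=0.1720
σ²=wᵀΣw=λ₁·μ_p+λ₂ = 0.347633·0.172 + -0.031769 = 0.028024 ≈ 0.0280

Nike (0.5860)


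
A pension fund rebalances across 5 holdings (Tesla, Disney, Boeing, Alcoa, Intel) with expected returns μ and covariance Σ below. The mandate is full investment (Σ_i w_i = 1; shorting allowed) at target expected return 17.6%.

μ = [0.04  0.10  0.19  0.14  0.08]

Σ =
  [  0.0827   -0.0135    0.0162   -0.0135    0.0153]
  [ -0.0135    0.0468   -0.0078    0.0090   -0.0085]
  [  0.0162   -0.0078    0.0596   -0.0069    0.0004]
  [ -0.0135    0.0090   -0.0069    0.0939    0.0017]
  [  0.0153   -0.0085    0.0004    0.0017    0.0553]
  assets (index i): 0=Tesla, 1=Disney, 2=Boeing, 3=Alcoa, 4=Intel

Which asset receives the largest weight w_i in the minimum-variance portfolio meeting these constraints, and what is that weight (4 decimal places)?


g=Σ⁻¹μ = [0.1380  2.8272  3.6796  1.4781  1.7710]
h=Σ⁻¹𝟙 = [11.4264  29.1795  18.5820  10.5180  18.9491]
a=μᵀg=1.335996  b=𝟙ᵀg=9.894046  c=𝟙ᵀh=88.655148  D=ac−b²=20.550784
λ₁=(c·0.176−b)/D = (88.655148·0.176−9.894046)/20.550784 = 0.277812
λ₂=(a−b·0.176)/D = (1.335996−9.894046·0.176)/20.550784 = -0.019725
w* = 0.277812·g + -0.019725·h:
  w_0 = 0.277812·0.1380 + -0.019725·11.4264 = -0.1870  (Tesla)
  w_1 = 0.277812·2.8272 + -0.019725·29.1795 = 0.2099  (Disney)
  w_2 = 0.277812·3.6796 + -0.019725·18.5820 = 0.6557  (Boeing)
  w_3 = 0.277812·1.4781 + -0.019725·10.5180 = 0.2032  (Alcoa)
  w_4 = 0.277812·1.7710 + -0.019725·18.9491 = 0.1182  (Intel)
Σw_i=1.0000  μᵀw=0.1760
σ²=wᵀΣw=λ₁·μ_p+λ₂ = 0.277812·0.176 + -0.019725 = 0.029170 ≈ 0.0292

Boeing (0.6557)


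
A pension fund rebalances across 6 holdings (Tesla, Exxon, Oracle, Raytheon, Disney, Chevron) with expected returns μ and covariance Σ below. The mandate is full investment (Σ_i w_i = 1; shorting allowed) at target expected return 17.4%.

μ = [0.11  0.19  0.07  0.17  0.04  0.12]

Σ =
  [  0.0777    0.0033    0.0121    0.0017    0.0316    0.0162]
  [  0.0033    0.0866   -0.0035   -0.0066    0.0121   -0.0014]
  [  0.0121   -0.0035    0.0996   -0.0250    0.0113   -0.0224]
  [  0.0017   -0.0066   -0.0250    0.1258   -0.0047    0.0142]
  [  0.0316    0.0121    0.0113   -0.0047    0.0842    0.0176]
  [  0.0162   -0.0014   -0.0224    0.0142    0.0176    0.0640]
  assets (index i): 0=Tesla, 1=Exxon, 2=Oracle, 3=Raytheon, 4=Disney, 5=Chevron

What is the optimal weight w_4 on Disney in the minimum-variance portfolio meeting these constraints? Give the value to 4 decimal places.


-0.2645

u=Σ⁻¹μ = [0.8989  2.4897  1.6405  1.5218  -0.8069  2.1603]
v=Σ⁻¹𝟙 = [4.7999  12.6073  15.9005  9.8780  3.0832  17.2114]
a=μᵀu=1.172431  b=𝟙ᵀu=7.904381  c=𝟙ᵀv=63.480392  D=ac−b²=11.947155
λ₁=(c·0.174−b)/D = (63.480392·0.174−7.904381)/11.947155 = 0.262925
λ₂=(a−b·0.174)/D = (1.172431−7.904381·0.174)/11.947155 = -0.016986
w* = 0.262925·u + -0.016986·v:
  w_0 = 0.262925·0.8989 + -0.016986·4.7999 = 0.1548  (Tesla)
  w_1 = 0.262925·2.4897 + -0.016986·12.6073 = 0.4405  (Exxon)
  w_2 = 0.262925·1.6405 + -0.016986·15.9005 = 0.1612  (Oracle)
  w_3 = 0.262925·1.5218 + -0.016986·9.8780 = 0.2323  (Raytheon)
  w_4 = 0.262925·-0.8069 + -0.016986·3.0832 = -0.2645  (Disney)
  w_5 = 0.262925·2.1603 + -0.016986·17.2114 = 0.2757  (Chevron)
Σw_i=1.0000  μᵀw=0.1740
σ²=wᵀΣw=λ₁·μ_p+λ₂ = 0.262925·0.174 + -0.016986 = 0.028763 ≈ 0.0288


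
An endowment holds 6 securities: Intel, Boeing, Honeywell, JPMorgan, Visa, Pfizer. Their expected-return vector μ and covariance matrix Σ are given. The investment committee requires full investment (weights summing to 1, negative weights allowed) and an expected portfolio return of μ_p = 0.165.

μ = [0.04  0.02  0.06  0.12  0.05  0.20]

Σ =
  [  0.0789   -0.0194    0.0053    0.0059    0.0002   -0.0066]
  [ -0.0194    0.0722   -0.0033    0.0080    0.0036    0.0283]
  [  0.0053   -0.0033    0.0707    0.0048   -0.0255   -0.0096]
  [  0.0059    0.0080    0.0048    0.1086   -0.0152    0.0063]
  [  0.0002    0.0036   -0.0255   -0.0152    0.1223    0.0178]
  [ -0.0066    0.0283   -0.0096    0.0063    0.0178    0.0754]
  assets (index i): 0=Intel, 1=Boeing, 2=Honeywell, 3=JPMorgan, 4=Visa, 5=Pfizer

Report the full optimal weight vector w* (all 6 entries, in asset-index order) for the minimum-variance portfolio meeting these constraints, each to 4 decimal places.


g=Σ⁻¹μ = [0.3875  -0.8638  1.2577  0.9711  0.3799  3.0000]
h=Σ⁻¹𝟙 = [14.9893  14.0391  18.3663  7.6466  11.3054  8.3359]
a=μᵀg=0.809209  b=𝟙ᵀg=5.132377  c=𝟙ᵀh=74.682591  D=ac−b²=34.092494
λ₁=(c·0.165−b)/D = (74.682591·0.165−5.132377)/34.092494 = 0.210904
λ₂=(a−b·0.165)/D = (0.809209−5.132377·0.165)/34.092494 = -0.001104
w* = 0.210904·g + -0.001104·h:
  w_0 = 0.210904·0.3875 + -0.001104·14.9893 = 0.0652  (Intel)
  w_1 = 0.210904·-0.8638 + -0.001104·14.0391 = -0.1977  (Boeing)
  w_2 = 0.210904·1.2577 + -0.001104·18.3663 = 0.2450  (Honeywell)
  w_3 = 0.210904·0.9711 + -0.001104·7.6466 = 0.1964  (JPMorgan)
  w_4 = 0.210904·0.3799 + -0.001104·11.3054 = 0.0677  (Visa)
  w_5 = 0.210904·3.0000 + -0.001104·8.3359 = 0.6235  (Pfizer)
Σw_i=1.0000  μᵀw=0.1650
σ²=wᵀΣw=λ₁·μ_p+λ₂ = 0.210904·0.165 + -0.001104 = 0.033695 ≈ 0.0337

0.0652  -0.1977  0.2450  0.1964  0.0677  0.6235


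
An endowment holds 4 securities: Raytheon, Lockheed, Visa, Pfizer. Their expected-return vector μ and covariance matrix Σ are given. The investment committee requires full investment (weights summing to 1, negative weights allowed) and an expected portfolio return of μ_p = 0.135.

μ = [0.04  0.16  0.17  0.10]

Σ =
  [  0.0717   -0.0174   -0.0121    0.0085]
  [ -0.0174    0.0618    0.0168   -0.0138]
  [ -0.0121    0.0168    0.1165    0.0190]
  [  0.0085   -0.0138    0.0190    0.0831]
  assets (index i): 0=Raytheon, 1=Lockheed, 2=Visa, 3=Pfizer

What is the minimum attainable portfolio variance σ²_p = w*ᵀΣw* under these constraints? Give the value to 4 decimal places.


0.0228

p=Σ⁻¹μ = [1.2832  2.9976  0.9392  1.3552]
q=Σ⁻¹𝟙 = [18.8744  22.9357  5.1601  12.7321]
a=μᵀp=0.826121  b=𝟙ᵀp=6.575121  c=𝟙ᵀq=59.702362  D=ac−b²=6.089170
λ₁=(c·0.135−b)/D = (59.702362·0.135−6.575121)/6.089170 = 0.243826
λ₂=(a−b·0.135)/D = (0.826121−6.575121·0.135)/6.089170 = -0.010103
w* = 0.243826·p + -0.010103·q:
  w_0 = 0.243826·1.2832 + -0.010103·18.8744 = 0.1222  (Raytheon)
  w_1 = 0.243826·2.9976 + -0.010103·22.9357 = 0.4992  (Lockheed)
  w_2 = 0.243826·0.9392 + -0.010103·5.1601 = 0.1769  (Visa)
  w_3 = 0.243826·1.3552 + -0.010103·12.7321 = 0.2018  (Pfizer)
Σw_i=1.0000  μᵀw=0.1350
σ²=wᵀΣw=λ₁·μ_p+λ₂ = 0.243826·0.135 + -0.010103 = 0.022813 ≈ 0.0228


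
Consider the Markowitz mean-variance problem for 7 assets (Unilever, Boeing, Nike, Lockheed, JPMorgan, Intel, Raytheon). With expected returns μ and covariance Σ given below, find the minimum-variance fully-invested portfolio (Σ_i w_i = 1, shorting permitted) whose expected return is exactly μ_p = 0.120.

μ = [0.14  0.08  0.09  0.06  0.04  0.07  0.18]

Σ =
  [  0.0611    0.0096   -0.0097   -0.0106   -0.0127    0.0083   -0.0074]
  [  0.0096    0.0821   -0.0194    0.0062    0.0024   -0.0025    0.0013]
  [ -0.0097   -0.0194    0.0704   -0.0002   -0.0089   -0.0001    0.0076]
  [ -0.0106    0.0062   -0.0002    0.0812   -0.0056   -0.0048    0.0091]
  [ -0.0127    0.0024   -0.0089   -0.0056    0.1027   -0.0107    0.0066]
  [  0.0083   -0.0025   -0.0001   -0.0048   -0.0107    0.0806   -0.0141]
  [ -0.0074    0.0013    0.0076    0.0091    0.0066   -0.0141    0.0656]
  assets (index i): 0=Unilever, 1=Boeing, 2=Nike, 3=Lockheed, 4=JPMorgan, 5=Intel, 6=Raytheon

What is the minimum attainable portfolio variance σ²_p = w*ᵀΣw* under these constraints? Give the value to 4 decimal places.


0.0108

u=Σ⁻¹μ = [2.9307  0.9454  1.7420  0.8619  0.8730  1.2764  2.9209]
v=Σ⁻¹𝟙 = [23.1393  13.2294  21.4715  14.7333  15.6641  16.0298  14.9301]
a=μᵀu=1.344457  b=𝟙ᵀu=11.550363  c=𝟙ᵀv=119.197601  D=ac−b²=26.845180
λ₁=(c·0.120−b)/D = (119.197601·0.120−11.550363)/26.845180 = 0.102564
λ₂=(a−b·0.120)/D = (1.344457−11.550363·0.120)/26.845180 = -0.001549
w* = 0.102564·u + -0.001549·v:
  w_0 = 0.102564·2.9307 + -0.001549·23.1393 = 0.2647  (Unilever)
  w_1 = 0.102564·0.9454 + -0.001549·13.2294 = 0.0765  (Boeing)
  w_2 = 0.102564·1.7420 + -0.001549·21.4715 = 0.1454  (Nike)
  w_3 = 0.102564·0.8619 + -0.001549·14.7333 = 0.0656  (Lockheed)
  w_4 = 0.102564·0.8730 + -0.001549·15.6641 = 0.0653  (JPMorgan)
  w_5 = 0.102564·1.2764 + -0.001549·16.0298 = 0.1061  (Intel)
  w_6 = 0.102564·2.9209 + -0.001549·14.9301 = 0.2764  (Raytheon)
Σw_i=1.0000  μᵀw=0.1200
σ²=wᵀΣw=λ₁·μ_p+λ₂ = 0.102564·0.120 + -0.001549 = 0.010759 ≈ 0.0108


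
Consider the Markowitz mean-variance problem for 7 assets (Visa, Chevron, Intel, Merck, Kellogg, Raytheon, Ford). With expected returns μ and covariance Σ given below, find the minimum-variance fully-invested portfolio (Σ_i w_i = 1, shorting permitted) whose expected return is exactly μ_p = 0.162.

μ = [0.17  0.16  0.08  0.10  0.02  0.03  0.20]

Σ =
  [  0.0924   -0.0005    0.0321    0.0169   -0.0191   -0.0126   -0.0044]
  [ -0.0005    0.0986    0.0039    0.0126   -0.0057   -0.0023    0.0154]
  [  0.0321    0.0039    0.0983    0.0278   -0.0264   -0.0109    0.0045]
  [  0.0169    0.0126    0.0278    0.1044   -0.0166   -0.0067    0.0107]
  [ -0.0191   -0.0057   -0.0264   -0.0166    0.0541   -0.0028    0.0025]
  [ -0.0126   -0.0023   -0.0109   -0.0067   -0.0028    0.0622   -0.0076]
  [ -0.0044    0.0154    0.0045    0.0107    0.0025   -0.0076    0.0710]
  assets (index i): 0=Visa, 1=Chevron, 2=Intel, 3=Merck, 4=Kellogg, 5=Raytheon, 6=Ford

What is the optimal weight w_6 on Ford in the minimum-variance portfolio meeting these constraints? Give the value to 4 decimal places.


0.4016

g=Σ⁻¹μ = [2.3062  1.2718  0.3609  0.4039  1.5707  1.5046  2.7060]
h=Σ⁻¹𝟙 = [15.9300  9.3232  14.0896  8.1203  35.2319  26.1044  12.4864]
a=μᵀg=1.282546  b=𝟙ᵀg=10.124082  c=𝟙ᵀh=121.285925  D=ac−b²=53.057716
λ₁=(c·0.162−b)/D = (121.285925·0.162−10.124082)/53.057716 = 0.179507
λ₂=(a−b·0.162)/D = (1.282546−10.124082·0.162)/53.057716 = -0.006739
w* = 0.179507·g + -0.006739·h:
  w_0 = 0.179507·2.3062 + -0.006739·15.9300 = 0.3066  (Visa)
  w_1 = 0.179507·1.2718 + -0.006739·9.3232 = 0.1655  (Chevron)
  w_2 = 0.179507·0.3609 + -0.006739·14.0896 = -0.0302  (Intel)
  w_3 = 0.179507·0.4039 + -0.006739·8.1203 = 0.0178  (Merck)
  w_4 = 0.179507·1.5707 + -0.006739·35.2319 = 0.0445  (Kellogg)
  w_5 = 0.179507·1.5046 + -0.006739·26.1044 = 0.0942  (Raytheon)
  w_6 = 0.179507·2.7060 + -0.006739·12.4864 = 0.4016  (Ford)
Σw_i=1.0000  μᵀw=0.1620
σ²=wᵀΣw=λ₁·μ_p+λ₂ = 0.179507·0.162 + -0.006739 = 0.022341 ≈ 0.0223


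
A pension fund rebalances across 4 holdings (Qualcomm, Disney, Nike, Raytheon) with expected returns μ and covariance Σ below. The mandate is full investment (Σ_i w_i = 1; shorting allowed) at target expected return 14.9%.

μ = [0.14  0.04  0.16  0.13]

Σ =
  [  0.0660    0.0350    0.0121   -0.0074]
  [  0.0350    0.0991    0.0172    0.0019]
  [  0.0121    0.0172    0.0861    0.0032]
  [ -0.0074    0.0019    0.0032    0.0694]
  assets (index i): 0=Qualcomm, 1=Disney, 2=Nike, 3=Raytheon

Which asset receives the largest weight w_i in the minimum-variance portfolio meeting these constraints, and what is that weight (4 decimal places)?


Qualcomm (0.4213)

p=Σ⁻¹μ = [2.4820  -0.7888  1.5895  2.0862]
q=Σ⁻¹𝟙 = [13.4209  3.5916  8.4402  15.3528]
a=μᵀp=0.841458  b=𝟙ᵀp=5.368881  c=𝟙ᵀq=40.805458  D=ac−b²=5.511173
λ₁=(c·0.149−b)/D = (40.805458·0.149−5.368881)/5.511173 = 0.129035
λ₂=(a−b·0.149)/D = (0.841458−5.368881·0.149)/5.511173 = 0.007529
w* = 0.129035·p + 0.007529·q:
  w_0 = 0.129035·2.4820 + 0.007529·13.4209 = 0.4213  (Qualcomm)
  w_1 = 0.129035·-0.7888 + 0.007529·3.5916 = -0.0747  (Disney)
  w_2 = 0.129035·1.5895 + 0.007529·8.4402 = 0.2687  (Nike)
  w_3 = 0.129035·2.0862 + 0.007529·15.3528 = 0.3848  (Raytheon)
Σw_i=1.0000  μᵀw=0.1490
σ²=wᵀΣw=λ₁·μ_p+λ₂ = 0.129035·0.149 + 0.007529 = 0.026755 ≈ 0.0268


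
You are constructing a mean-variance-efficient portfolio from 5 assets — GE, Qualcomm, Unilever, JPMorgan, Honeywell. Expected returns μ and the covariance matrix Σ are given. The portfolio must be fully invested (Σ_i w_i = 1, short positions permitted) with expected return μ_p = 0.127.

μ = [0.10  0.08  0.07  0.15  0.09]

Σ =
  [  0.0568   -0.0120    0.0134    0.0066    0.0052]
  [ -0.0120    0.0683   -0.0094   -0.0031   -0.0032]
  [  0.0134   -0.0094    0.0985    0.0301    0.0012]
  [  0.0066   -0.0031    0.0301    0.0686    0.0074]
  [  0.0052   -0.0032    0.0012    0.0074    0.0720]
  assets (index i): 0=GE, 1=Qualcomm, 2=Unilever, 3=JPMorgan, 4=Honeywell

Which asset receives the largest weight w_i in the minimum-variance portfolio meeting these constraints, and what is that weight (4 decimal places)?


u=Σ⁻¹μ = [1.7810  1.6213  0.0063  1.9790  0.9899]
v=Σ⁻¹𝟙 = [17.9904  19.7123  6.5195  9.5415  12.3764]
a=μᵀu=0.694183  b=𝟙ᵀu=6.377495  c=𝟙ᵀv=66.140144  D=ac−b²=5.240945
λ₁=(c·0.127−b)/D = (66.140144·0.127−6.377495)/5.240945 = 0.385866
λ₂=(a−b·0.127)/D = (0.694183−6.377495·0.127)/5.240945 = -0.022087
w* = 0.385866·u + -0.022087·v:
  w_0 = 0.385866·1.7810 + -0.022087·17.9904 = 0.2899  (GE)
  w_1 = 0.385866·1.6213 + -0.022087·19.7123 = 0.1902  (Qualcomm)
  w_2 = 0.385866·0.0063 + -0.022087·6.5195 = -0.1416  (Unilever)
  w_3 = 0.385866·1.9790 + -0.022087·9.5415 = 0.5529  (JPMorgan)
  w_4 = 0.385866·0.9899 + -0.022087·12.3764 = 0.1086  (Honeywell)
Σw_i=1.0000  μᵀw=0.1270
σ²=wᵀΣw=λ₁·μ_p+λ₂ = 0.385866·0.127 + -0.022087 = 0.026918 ≈ 0.0269

JPMorgan (0.5529)


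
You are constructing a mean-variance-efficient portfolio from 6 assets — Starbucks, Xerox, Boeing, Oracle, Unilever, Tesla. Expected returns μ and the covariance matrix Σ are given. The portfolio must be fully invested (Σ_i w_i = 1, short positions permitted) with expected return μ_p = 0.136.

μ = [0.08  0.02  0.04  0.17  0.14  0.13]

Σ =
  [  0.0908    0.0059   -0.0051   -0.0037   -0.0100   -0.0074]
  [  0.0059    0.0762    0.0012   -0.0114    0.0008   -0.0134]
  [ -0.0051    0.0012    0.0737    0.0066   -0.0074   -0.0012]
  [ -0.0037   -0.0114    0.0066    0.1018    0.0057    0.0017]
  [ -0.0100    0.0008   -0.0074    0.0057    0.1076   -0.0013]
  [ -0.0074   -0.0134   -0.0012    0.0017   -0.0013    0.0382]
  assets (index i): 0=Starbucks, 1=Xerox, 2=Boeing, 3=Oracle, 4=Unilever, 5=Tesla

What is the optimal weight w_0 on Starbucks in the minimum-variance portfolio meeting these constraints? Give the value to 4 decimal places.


x=Σ⁻¹μ = [1.4041  1.0877  0.6842  1.6505  1.4321  4.0535]
y=Σ⁻¹𝟙 = [15.2469  19.5287  15.1274  10.3320  11.4982  36.3887]
a=μᵀx=1.169491  b=𝟙ᵀx=10.312129  c=𝟙ᵀy=108.121750  D=ac−b²=20.107431
λ₁=(c·0.136−b)/D = (108.121750·0.136−10.312129)/20.107431 = 0.218448
λ₂=(a−b·0.136)/D = (1.169491−10.312129·0.136)/20.107431 = -0.011586
w* = 0.218448·x + -0.011586·y:
  w_0 = 0.218448·1.4041 + -0.011586·15.2469 = 0.1301  (Starbucks)
  w_1 = 0.218448·1.0877 + -0.011586·19.5287 = 0.0113  (Xerox)
  w_2 = 0.218448·0.6842 + -0.011586·15.1274 = -0.0258  (Boeing)
  w_3 = 0.218448·1.6505 + -0.011586·10.3320 = 0.2409  (Oracle)
  w_4 = 0.218448·1.4321 + -0.011586·11.4982 = 0.1796  (Unilever)
  w_5 = 0.218448·4.0535 + -0.011586·36.3887 = 0.4639  (Tesla)
Σw_i=1.0000  μᵀw=0.1360
σ²=wᵀΣw=λ₁·μ_p+λ₂ = 0.218448·0.136 + -0.011586 = 0.018123 ≈ 0.0181

0.1301


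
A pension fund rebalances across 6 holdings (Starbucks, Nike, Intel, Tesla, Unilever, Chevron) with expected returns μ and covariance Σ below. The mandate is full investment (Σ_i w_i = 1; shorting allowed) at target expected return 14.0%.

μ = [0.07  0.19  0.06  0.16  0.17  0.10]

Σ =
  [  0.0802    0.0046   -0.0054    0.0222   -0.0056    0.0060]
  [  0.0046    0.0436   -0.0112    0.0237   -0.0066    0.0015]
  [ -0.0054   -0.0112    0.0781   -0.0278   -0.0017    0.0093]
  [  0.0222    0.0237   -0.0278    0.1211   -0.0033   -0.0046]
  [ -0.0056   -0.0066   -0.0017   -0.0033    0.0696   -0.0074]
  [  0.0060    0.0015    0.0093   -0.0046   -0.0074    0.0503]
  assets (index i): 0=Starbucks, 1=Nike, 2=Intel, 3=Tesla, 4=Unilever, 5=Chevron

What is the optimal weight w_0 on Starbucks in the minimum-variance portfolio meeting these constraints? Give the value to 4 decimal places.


0.0718

u=Σ⁻¹μ = [0.5534  4.6736  1.6027  0.8383  3.2258  2.0376]
v=Σ⁻¹𝟙 = [10.4092  25.1871  17.8145  6.7536  20.2837  18.1959]
a=μᵀu=1.909168  b=𝟙ᵀu=12.931479  c=𝟙ᵀv=98.644186  D=ac−b²=21.105130
λ₁=(c·0.140−b)/D = (98.644186·0.140−12.931479)/21.105130 = 0.041635
λ₂=(a−b·0.140)/D = (1.909168−12.931479·0.140)/21.105130 = 0.004679
w* = 0.041635·u + 0.004679·v:
  w_0 = 0.041635·0.5534 + 0.004679·10.4092 = 0.0718  (Starbucks)
  w_1 = 0.041635·4.6736 + 0.004679·25.1871 = 0.3124  (Nike)
  w_2 = 0.041635·1.6027 + 0.004679·17.8145 = 0.1501  (Intel)
  w_3 = 0.041635·0.8383 + 0.004679·6.7536 = 0.0665  (Tesla)
  w_4 = 0.041635·3.2258 + 0.004679·20.2837 = 0.2292  (Unilever)
  w_5 = 0.041635·2.0376 + 0.004679·18.1959 = 0.1700  (Chevron)
Σw_i=1.0000  μᵀw=0.1400
σ²=wᵀΣw=λ₁·μ_p+λ₂ = 0.041635·0.140 + 0.004679 = 0.010508 ≈ 0.0105


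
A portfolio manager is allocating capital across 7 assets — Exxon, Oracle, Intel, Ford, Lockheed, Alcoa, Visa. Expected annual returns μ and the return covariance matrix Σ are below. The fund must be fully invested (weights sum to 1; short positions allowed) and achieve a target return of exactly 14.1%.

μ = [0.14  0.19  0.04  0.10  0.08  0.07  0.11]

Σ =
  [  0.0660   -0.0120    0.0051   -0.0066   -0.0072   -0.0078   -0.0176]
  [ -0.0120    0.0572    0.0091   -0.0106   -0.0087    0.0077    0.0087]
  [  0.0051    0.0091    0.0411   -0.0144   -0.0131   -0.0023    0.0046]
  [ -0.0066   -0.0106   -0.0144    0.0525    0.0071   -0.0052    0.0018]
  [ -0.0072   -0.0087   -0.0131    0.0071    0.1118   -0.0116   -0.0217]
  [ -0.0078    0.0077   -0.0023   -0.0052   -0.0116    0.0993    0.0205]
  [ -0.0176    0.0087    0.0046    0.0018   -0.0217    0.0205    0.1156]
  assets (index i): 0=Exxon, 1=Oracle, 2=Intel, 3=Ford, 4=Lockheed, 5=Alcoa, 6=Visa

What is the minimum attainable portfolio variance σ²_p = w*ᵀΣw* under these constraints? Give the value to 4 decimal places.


x=Σ⁻¹μ = [3.7922  4.5172  1.0979  3.4204  1.5451  0.7808  1.2436]
y=Σ⁻¹𝟙 = [26.4601  23.6006  33.1770  34.8113  17.4451  12.8772  10.0318]
a=μᵀx=2.090190  b=𝟙ᵀx=16.397232  c=𝟙ᵀy=158.402953  D=ac−b²=62.222993
λ₁=(c·0.141−b)/D = (158.402953·0.141−16.397232)/62.222993 = 0.095424
λ₂=(a−b·0.141)/D = (2.090190−16.397232·0.141)/62.222993 = -0.003565
w* = 0.095424·x + -0.003565·y:
  w_0 = 0.095424·3.7922 + -0.003565·26.4601 = 0.2675  (Exxon)
  w_1 = 0.095424·4.5172 + -0.003565·23.6006 = 0.3469  (Oracle)
  w_2 = 0.095424·1.0979 + -0.003565·33.1770 = -0.0135  (Intel)
  w_3 = 0.095424·3.4204 + -0.003565·34.8113 = 0.2023  (Ford)
  w_4 = 0.095424·1.5451 + -0.003565·17.4451 = 0.0853  (Lockheed)
  w_5 = 0.095424·0.7808 + -0.003565·12.8772 = 0.0286  (Alcoa)
  w_6 = 0.095424·1.2436 + -0.003565·10.0318 = 0.0829  (Visa)
Σw_i=1.0000  μᵀw=0.1410
σ²=wᵀΣw=λ₁·μ_p+λ₂ = 0.095424·0.141 + -0.003565 = 0.009890 ≈ 0.0099

0.0099


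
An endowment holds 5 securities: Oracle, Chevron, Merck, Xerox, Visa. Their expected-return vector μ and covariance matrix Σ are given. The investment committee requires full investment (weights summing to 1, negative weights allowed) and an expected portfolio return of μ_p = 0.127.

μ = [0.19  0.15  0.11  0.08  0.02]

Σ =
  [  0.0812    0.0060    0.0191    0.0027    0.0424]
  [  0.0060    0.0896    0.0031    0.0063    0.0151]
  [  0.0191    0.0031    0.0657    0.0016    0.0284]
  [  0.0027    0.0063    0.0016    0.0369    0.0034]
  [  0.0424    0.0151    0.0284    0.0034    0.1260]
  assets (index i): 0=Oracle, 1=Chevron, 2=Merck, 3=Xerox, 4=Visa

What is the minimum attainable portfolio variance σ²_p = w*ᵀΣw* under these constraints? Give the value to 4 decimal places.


g=Σ⁻¹μ = [2.4814  1.5408  1.3626  1.7763  -1.2160]
h=Σ⁻¹𝟙 = [7.5831  8.3406  11.5404  24.5176  1.1224]
a=μᵀg=0.970265  b=𝟙ᵀg=5.945170  c=𝟙ᵀh=53.104068  D=ac−b²=16.179998
λ₁=(c·0.127−b)/D = (53.104068·0.127−5.945170)/16.179998 = 0.049385
λ₂=(a−b·0.127)/D = (0.970265−5.945170·0.127)/16.179998 = 0.013302
w* = 0.049385·g + 0.013302·h:
  w_0 = 0.049385·2.4814 + 0.013302·7.5831 = 0.2234  (Oracle)
  w_1 = 0.049385·1.5408 + 0.013302·8.3406 = 0.1870  (Chevron)
  w_2 = 0.049385·1.3626 + 0.013302·11.5404 = 0.2208  (Merck)
  w_3 = 0.049385·1.7763 + 0.013302·24.5176 = 0.4139  (Xerox)
  w_4 = 0.049385·-1.2160 + 0.013302·1.1224 = -0.0451  (Visa)
Σw_i=1.0000  μᵀw=0.1270
σ²=wᵀΣw=λ₁·μ_p+λ₂ = 0.049385·0.127 + 0.013302 = 0.019574 ≈ 0.0196

0.0196


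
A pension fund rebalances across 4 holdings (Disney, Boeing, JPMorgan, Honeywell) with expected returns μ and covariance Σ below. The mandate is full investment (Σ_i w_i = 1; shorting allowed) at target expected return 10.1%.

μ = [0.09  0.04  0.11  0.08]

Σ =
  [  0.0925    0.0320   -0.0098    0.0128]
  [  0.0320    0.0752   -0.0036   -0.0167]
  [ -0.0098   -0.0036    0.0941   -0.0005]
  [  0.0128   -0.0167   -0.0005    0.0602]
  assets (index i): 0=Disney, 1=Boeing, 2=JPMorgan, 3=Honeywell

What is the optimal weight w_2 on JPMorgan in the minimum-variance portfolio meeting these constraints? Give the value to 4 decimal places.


0.4645

x=Σ⁻¹μ = [0.7180  0.5871  1.2734  1.3497]
y=Σ⁻¹𝟙 = [3.2763  17.0730  11.7316  20.7483]
a=μᵀx=0.336150  b=𝟙ᵀx=3.928127  c=𝟙ᵀy=52.829204  D=ac−b²=2.328330
λ₁=(c·0.101−b)/D = (52.829204·0.101−3.928127)/2.328330 = 0.604563
λ₂=(a−b·0.101)/D = (0.336150−3.928127·0.101)/2.328330 = -0.026023
w* = 0.604563·x + -0.026023·y:
  w_0 = 0.604563·0.7180 + -0.026023·3.2763 = 0.3488  (Disney)
  w_1 = 0.604563·0.5871 + -0.026023·17.0730 = -0.0894  (Boeing)
  w_2 = 0.604563·1.2734 + -0.026023·11.7316 = 0.4645  (JPMorgan)
  w_3 = 0.604563·1.3497 + -0.026023·20.7483 = 0.2760  (Honeywell)
Σw_i=1.0000  μᵀw=0.1010
σ²=wᵀΣw=λ₁·μ_p+λ₂ = 0.604563·0.101 + -0.026023 = 0.035037 ≈ 0.0350


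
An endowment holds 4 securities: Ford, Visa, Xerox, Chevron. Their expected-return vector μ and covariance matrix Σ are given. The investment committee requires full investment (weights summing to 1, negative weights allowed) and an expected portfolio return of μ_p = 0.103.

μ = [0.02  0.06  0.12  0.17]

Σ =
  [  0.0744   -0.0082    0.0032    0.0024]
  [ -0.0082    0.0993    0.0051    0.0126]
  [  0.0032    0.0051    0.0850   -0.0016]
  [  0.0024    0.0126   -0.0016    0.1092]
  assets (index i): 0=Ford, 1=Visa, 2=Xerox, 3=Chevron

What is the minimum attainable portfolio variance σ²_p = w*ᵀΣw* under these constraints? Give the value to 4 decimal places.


g=Σ⁻¹μ = [0.1976  0.3536  1.4120  1.5323]
h=Σ⁻¹𝟙 = [13.7845  9.6510  10.8154  7.8994]
a=μᵀg=0.455097  b=𝟙ᵀg=3.495503  c=𝟙ᵀh=42.150359  D=ac−b²=6.963981
λ₁=(c·0.103−b)/D = (42.150359·0.103−3.495503)/6.963981 = 0.121480
λ₂=(a−b·0.103)/D = (0.455097−3.495503·0.103)/6.963981 = 0.013650
w* = 0.121480·g + 0.013650·h:
  w_0 = 0.121480·0.1976 + 0.013650·13.7845 = 0.2122  (Ford)
  w_1 = 0.121480·0.3536 + 0.013650·9.6510 = 0.1747  (Visa)
  w_2 = 0.121480·1.4120 + 0.013650·10.8154 = 0.3192  (Xerox)
  w_3 = 0.121480·1.5323 + 0.013650·7.8994 = 0.2940  (Chevron)
Σw_i=1.0000  μᵀw=0.1030
σ²=wᵀΣw=λ₁·μ_p+λ₂ = 0.121480·0.103 + 0.013650 = 0.026163 ≈ 0.0262

0.0262


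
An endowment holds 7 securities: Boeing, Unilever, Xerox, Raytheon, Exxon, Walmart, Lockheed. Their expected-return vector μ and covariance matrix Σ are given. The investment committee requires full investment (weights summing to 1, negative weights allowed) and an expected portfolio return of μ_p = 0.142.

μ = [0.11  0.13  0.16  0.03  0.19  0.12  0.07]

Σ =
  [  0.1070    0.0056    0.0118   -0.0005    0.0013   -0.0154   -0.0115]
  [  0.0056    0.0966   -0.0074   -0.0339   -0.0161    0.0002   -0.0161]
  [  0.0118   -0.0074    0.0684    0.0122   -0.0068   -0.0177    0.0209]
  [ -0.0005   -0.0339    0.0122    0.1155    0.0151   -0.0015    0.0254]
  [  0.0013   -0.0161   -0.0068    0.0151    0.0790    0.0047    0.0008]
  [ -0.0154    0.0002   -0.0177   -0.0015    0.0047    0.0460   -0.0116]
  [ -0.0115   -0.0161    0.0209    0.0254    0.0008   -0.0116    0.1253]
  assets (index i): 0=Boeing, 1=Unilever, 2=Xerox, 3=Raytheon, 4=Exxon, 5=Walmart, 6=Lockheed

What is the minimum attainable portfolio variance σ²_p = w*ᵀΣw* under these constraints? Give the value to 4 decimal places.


g=Σ⁻¹μ = [1.1804  2.1514  3.5212  0.0472  2.8586  4.2407  0.7209]
h=Σ⁻¹𝟙 = [12.0239  18.0150  20.5357  8.3630  14.1359  34.7891  9.4090]
a=μᵀg=2.076802  b=𝟙ᵀg=14.720323  c=𝟙ᵀh=117.271576  D=ac−b²=26.861984
λ₁=(c·0.142−b)/D = (117.271576·0.142−14.720323)/26.861984 = 0.071932
λ₂=(a−b·0.142)/D = (2.076802−14.720323·0.142)/26.861984 = -0.000502
w* = 0.071932·g + -0.000502·h:
  w_0 = 0.071932·1.1804 + -0.000502·12.0239 = 0.0789  (Boeing)
  w_1 = 0.071932·2.1514 + -0.000502·18.0150 = 0.1457  (Unilever)
  w_2 = 0.071932·3.5212 + -0.000502·20.5357 = 0.2430  (Xerox)
  w_3 = 0.071932·0.0472 + -0.000502·8.3630 = -0.0008  (Raytheon)
  w_4 = 0.071932·2.8586 + -0.000502·14.1359 = 0.1985  (Exxon)
  w_5 = 0.071932·4.2407 + -0.000502·34.7891 = 0.2876  (Walmart)
  w_6 = 0.071932·0.7209 + -0.000502·9.4090 = 0.0471  (Lockheed)
Σw_i=1.0000  μᵀw=0.1420
σ²=wᵀΣw=λ₁·μ_p+λ₂ = 0.071932·0.142 + -0.000502 = 0.009712 ≈ 0.0097

0.0097


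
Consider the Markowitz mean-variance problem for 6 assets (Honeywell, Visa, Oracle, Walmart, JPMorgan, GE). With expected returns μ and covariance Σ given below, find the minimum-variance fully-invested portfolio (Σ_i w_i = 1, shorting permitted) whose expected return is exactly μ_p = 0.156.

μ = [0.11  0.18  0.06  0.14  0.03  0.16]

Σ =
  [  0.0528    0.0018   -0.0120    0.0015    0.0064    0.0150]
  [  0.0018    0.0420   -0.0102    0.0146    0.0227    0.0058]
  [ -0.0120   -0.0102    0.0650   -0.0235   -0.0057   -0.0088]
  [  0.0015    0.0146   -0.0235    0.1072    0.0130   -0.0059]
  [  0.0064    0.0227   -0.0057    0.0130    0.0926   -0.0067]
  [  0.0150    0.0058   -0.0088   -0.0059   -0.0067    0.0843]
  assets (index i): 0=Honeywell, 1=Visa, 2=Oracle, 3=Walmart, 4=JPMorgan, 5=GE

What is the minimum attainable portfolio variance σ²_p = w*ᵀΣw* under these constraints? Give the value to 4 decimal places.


0.0152

u=Σ⁻¹μ = [2.1773  4.6211  2.6917  1.4263  -0.8851  1.5031]
v=Σ⁻¹𝟙 = [20.7249  21.4388  29.0101  12.4841  4.9398  10.9943]
a=μᵀu=1.646428  b=𝟙ᵀu=11.534393  c=𝟙ᵀv=99.592071  D=ac−b²=30.928916
λ₁=(c·0.156−b)/D = (99.592071·0.156−11.534393)/30.928916 = 0.129393
λ₂=(a−b·0.156)/D = (1.646428−11.534393·0.156)/30.928916 = -0.004945
w* = 0.129393·u + -0.004945·v:
  w_0 = 0.129393·2.1773 + -0.004945·20.7249 = 0.1792  (Honeywell)
  w_1 = 0.129393·4.6211 + -0.004945·21.4388 = 0.4919  (Visa)
  w_2 = 0.129393·2.6917 + -0.004945·29.0101 = 0.2048  (Oracle)
  w_3 = 0.129393·1.4263 + -0.004945·12.4841 = 0.1228  (Walmart)
  w_4 = 0.129393·-0.8851 + -0.004945·4.9398 = -0.1390  (JPMorgan)
  w_5 = 0.129393·1.5031 + -0.004945·10.9943 = 0.1401  (GE)
Σw_i=1.0000  μᵀw=0.1560
σ²=wᵀΣw=λ₁·μ_p+λ₂ = 0.129393·0.156 + -0.004945 = 0.015240 ≈ 0.0152


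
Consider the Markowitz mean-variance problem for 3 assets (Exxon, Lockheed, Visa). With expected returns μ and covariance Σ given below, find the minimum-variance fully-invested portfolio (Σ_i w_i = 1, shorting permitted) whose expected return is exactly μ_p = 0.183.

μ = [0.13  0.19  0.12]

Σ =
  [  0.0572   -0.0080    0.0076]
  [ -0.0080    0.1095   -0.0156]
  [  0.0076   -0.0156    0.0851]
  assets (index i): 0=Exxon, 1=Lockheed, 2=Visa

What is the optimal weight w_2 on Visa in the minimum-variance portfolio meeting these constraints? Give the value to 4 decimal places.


-0.0242

g=Σ⁻¹μ = [2.3599  2.1342  1.5906]
h=Σ⁻¹𝟙 = [17.5365  12.1828  12.4180]
a=μᵀg=0.903146  b=𝟙ᵀg=6.084628  c=𝟙ᵀh=42.137246  D=ac−b²=1.033402
λ₁=(c·0.183−b)/D = (42.137246·0.183−6.084628)/1.033402 = 1.573916
λ₂=(a−b·0.183)/D = (0.903146−6.084628·0.183)/1.033402 = -0.203542
w* = 1.573916·g + -0.203542·h:
  w_0 = 1.573916·2.3599 + -0.203542·17.5365 = 0.1448  (Exxon)
  w_1 = 1.573916·2.1342 + -0.203542·12.1828 = 0.8793  (Lockheed)
  w_2 = 1.573916·1.5906 + -0.203542·12.4180 = -0.0242  (Visa)
Σw_i=1.0000  μᵀw=0.1830
σ²=wᵀΣw=λ₁·μ_p+λ₂ = 1.573916·0.183 + -0.203542 = 0.084485 ≈ 0.0845


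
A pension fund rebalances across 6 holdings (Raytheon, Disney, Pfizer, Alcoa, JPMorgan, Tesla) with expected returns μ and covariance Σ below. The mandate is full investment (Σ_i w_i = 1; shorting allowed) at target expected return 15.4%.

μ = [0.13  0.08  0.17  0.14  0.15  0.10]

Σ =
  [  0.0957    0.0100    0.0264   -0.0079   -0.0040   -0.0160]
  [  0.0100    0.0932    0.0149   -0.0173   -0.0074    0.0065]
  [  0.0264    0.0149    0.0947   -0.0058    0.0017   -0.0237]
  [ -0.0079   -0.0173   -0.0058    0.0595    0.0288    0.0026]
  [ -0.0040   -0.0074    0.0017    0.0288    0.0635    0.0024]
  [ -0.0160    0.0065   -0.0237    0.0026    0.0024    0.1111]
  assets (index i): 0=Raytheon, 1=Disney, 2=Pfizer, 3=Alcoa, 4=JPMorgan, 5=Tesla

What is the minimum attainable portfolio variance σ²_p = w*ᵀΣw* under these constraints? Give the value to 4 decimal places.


g=Σ⁻¹μ = [1.2464  0.8736  1.7476  2.1798  1.4573  1.3188]
h=Σ⁻¹𝟙 = [10.3230  11.2641  9.6410  17.4996  9.0897  11.2793]
a=μᵀg=1.184650  b=𝟙ᵀg=8.823420  c=𝟙ᵀh=69.096703  D=ac−b²=4.002640
λ₁=(c·0.154−b)/D = (69.096703·0.154−8.823420)/4.002640 = 0.454068
λ₂=(a−b·0.154)/D = (1.184650−8.823420·0.154)/4.002640 = -0.043511
w* = 0.454068·g + -0.043511·h:
  w_0 = 0.454068·1.2464 + -0.043511·10.3230 = 0.1168  (Raytheon)
  w_1 = 0.454068·0.8736 + -0.043511·11.2641 = -0.0934  (Disney)
  w_2 = 0.454068·1.7476 + -0.043511·9.6410 = 0.3741  (Pfizer)
  w_3 = 0.454068·2.1798 + -0.043511·17.4996 = 0.2284  (Alcoa)
  w_4 = 0.454068·1.4573 + -0.043511·9.0897 = 0.2662  (JPMorgan)
  w_5 = 0.454068·1.3188 + -0.043511·11.2793 = 0.1081  (Tesla)
Σw_i=1.0000  μᵀw=0.1540
σ²=wᵀΣw=λ₁·μ_p+λ₂ = 0.454068·0.154 + -0.043511 = 0.026416 ≈ 0.0264

0.0264


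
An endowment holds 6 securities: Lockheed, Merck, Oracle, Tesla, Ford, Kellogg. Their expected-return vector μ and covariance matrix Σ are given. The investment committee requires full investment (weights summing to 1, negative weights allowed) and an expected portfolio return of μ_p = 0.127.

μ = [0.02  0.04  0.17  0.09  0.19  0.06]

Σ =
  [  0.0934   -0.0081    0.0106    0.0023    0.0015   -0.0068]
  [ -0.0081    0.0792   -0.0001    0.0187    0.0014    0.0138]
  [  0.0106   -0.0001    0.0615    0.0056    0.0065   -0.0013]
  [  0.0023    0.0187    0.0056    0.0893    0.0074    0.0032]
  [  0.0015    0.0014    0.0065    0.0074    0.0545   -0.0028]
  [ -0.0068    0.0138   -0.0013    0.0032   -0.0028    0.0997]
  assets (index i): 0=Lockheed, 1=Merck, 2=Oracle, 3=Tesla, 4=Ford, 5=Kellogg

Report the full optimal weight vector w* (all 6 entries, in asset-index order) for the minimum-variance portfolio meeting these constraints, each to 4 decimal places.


p=Σ⁻¹μ = [-0.0560  0.2042  2.4064  0.5298  3.1582  0.6728]
q=Σ⁻¹𝟙 = [10.4825  10.2402  12.4126  6.3344  15.9567  9.7343]
a=μᵀp=1.104237  b=𝟙ᵀp=6.915320  c=𝟙ᵀq=65.160611  D=ac−b²=24.131095
λ₁=(c·0.127−b)/D = (65.160611·0.127−6.915320)/24.131095 = 0.056362
λ₂=(a−b·0.127)/D = (1.104237−6.915320·0.127)/24.131095 = 0.009365
w* = 0.056362·p + 0.009365·q:
  w_0 = 0.056362·-0.0560 + 0.009365·10.4825 = 0.0950  (Lockheed)
  w_1 = 0.056362·0.2042 + 0.009365·10.2402 = 0.1074  (Merck)
  w_2 = 0.056362·2.4064 + 0.009365·12.4126 = 0.2519  (Oracle)
  w_3 = 0.056362·0.5298 + 0.009365·6.3344 = 0.0892  (Tesla)
  w_4 = 0.056362·3.1582 + 0.009365·15.9567 = 0.3274  (Ford)
  w_5 = 0.056362·0.6728 + 0.009365·9.7343 = 0.1291  (Kellogg)
Σw_i=1.0000  μᵀw=0.1270
σ²=wᵀΣw=λ₁·μ_p+λ₂ = 0.056362·0.127 + 0.009365 = 0.016523 ≈ 0.0165

0.0950  0.1074  0.2519  0.0892  0.3274  0.1291


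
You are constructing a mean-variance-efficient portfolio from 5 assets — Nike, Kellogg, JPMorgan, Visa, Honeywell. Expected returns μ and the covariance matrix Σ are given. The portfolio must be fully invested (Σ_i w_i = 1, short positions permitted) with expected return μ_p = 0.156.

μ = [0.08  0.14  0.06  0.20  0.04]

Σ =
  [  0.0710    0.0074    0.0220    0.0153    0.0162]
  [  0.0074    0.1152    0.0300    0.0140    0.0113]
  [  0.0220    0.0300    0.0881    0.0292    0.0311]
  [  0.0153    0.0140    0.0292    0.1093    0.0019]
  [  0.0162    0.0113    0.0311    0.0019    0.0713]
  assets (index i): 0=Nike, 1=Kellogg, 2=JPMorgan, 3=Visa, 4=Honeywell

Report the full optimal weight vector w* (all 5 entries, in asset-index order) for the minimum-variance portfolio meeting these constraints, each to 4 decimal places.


0.2178  0.3087  -0.1651  0.4982  0.1403

u=Σ⁻¹μ = [0.7241  1.0692  -0.5975  1.7435  0.4412]
v=Σ⁻¹𝟙 = [9.3350  5.9660  1.1811  6.5842  10.2681]
a=μᵀu=0.538106  b=𝟙ᵀu=3.380467  c=𝟙ᵀv=33.334380  D=ac−b²=6.509877
λ₁=(c·0.156−b)/D = (33.334380·0.156−3.380467)/6.509877 = 0.279528
λ₂=(a−b·0.156)/D = (0.538106−3.380467·0.156)/6.509877 = 0.001652
w* = 0.279528·u + 0.001652·v:
  w_0 = 0.279528·0.7241 + 0.001652·9.3350 = 0.2178  (Nike)
  w_1 = 0.279528·1.0692 + 0.001652·5.9660 = 0.3087  (Kellogg)
  w_2 = 0.279528·-0.5975 + 0.001652·1.1811 = -0.1651  (JPMorgan)
  w_3 = 0.279528·1.7435 + 0.001652·6.5842 = 0.4982  (Visa)
  w_4 = 0.279528·0.4412 + 0.001652·10.2681 = 0.1403  (Honeywell)
Σw_i=1.0000  μᵀw=0.1560
σ²=wᵀΣw=λ₁·μ_p+λ₂ = 0.279528·0.156 + 0.001652 = 0.045258 ≈ 0.0453


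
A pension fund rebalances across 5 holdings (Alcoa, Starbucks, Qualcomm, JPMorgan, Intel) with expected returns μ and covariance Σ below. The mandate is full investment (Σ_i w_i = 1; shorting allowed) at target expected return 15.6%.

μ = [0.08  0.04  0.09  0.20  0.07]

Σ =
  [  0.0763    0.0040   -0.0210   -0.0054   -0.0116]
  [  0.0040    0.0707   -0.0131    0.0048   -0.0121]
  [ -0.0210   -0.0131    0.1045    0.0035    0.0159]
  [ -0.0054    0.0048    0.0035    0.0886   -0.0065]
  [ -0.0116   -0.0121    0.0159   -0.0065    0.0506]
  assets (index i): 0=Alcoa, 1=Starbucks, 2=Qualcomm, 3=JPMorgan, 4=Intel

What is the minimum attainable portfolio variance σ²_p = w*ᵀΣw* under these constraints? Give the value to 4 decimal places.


x=Σ⁻¹μ = [1.7365  0.8163  0.9273  2.4288  1.9973]
y=Σ⁻¹𝟙 = [20.3006  18.8564  11.4688  13.0298  26.9958]
a=μᵀx=0.880604  b=𝟙ᵀx=7.906170  c=𝟙ᵀy=90.651414  D=ac−b²=17.320481
λ₁=(c·0.156−b)/D = (90.651414·0.156−7.906170)/17.320481 = 0.360004
λ₂=(a−b·0.156)/D = (0.880604−7.906170·0.156)/17.320481 = -0.020367
w* = 0.360004·x + -0.020367·y:
  w_0 = 0.360004·1.7365 + -0.020367·20.3006 = 0.2117  (Alcoa)
  w_1 = 0.360004·0.8163 + -0.020367·18.8564 = -0.0902  (Starbucks)
  w_2 = 0.360004·0.9273 + -0.020367·11.4688 = 0.1002  (Qualcomm)
  w_3 = 0.360004·2.4288 + -0.020367·13.0298 = 0.6090  (JPMorgan)
  w_4 = 0.360004·1.9973 + -0.020367·26.9958 = 0.1692  (Intel)
Σw_i=1.0000  μᵀw=0.1560
σ²=wᵀΣw=λ₁·μ_p+λ₂ = 0.360004·0.156 + -0.020367 = 0.035794 ≈ 0.0358

0.0358


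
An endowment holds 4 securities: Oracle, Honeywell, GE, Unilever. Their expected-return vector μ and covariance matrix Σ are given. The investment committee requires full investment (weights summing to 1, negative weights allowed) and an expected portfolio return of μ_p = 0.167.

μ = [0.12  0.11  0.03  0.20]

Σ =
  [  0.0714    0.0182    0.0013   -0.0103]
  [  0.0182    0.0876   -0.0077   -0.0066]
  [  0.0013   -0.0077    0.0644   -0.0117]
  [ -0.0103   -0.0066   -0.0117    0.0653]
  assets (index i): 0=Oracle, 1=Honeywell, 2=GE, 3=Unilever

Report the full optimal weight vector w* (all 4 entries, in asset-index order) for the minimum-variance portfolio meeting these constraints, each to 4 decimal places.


p=Σ⁻¹μ = [1.8728  1.2562  1.2522  3.7095]
q=Σ⁻¹𝟙 = [13.7873  12.0663  20.7672  22.4292]
a=μᵀp=1.142379  b=𝟙ᵀp=8.090623  c=𝟙ᵀq=69.050026  D=ac−b²=13.423148
λ₁=(c·0.167−b)/D = (69.050026·0.167−8.090623)/13.423148 = 0.256328
λ₂=(a−b·0.167)/D = (1.142379−8.090623·0.167)/13.423148 = -0.015552
w* = 0.256328·p + -0.015552·q:
  w_0 = 0.256328·1.8728 + -0.015552·13.7873 = 0.2656  (Oracle)
  w_1 = 0.256328·1.2562 + -0.015552·12.0663 = 0.1343  (Honeywell)
  w_2 = 0.256328·1.2522 + -0.015552·20.7672 = -0.0020  (GE)
  w_3 = 0.256328·3.7095 + -0.015552·22.4292 = 0.6020  (Unilever)
Σw_i=1.0000  μᵀw=0.1670
σ²=wᵀΣw=λ₁·μ_p+λ₂ = 0.256328·0.167 + -0.015552 = 0.027255 ≈ 0.0273

0.2656  0.1343  -0.0020  0.6020
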